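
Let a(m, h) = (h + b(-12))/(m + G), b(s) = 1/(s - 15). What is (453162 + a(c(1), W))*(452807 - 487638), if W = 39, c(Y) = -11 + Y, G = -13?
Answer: -9801880529050/621 ≈ -1.5784e+10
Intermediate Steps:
b(s) = 1/(-15 + s)
a(m, h) = (-1/27 + h)/(-13 + m) (a(m, h) = (h + 1/(-15 - 12))/(m - 13) = (h + 1/(-27))/(-13 + m) = (h - 1/27)/(-13 + m) = (-1/27 + h)/(-13 + m))
(453162 + a(c(1), W))*(452807 - 487638) = (453162 + (-1/27 + 39)/(-13 + (-11 + 1)))*(452807 - 487638) = (453162 + (1052/27)/(-13 - 10))*(-34831) = (453162 + (1052/27)/(-23))*(-34831) = (453162 - 1/23*1052/27)*(-34831) = (453162 - 1052/621)*(-34831) = (281412550/621)*(-34831) = -9801880529050/621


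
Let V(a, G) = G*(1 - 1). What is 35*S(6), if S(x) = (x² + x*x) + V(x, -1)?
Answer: 2520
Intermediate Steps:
V(a, G) = 0 (V(a, G) = G*0 = 0)
S(x) = 2*x² (S(x) = (x² + x*x) + 0 = (x² + x²) + 0 = 2*x² + 0 = 2*x²)
35*S(6) = 35*(2*6²) = 35*(2*36) = 35*72 = 2520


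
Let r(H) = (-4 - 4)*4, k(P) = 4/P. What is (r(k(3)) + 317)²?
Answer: 81225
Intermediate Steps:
r(H) = -32 (r(H) = -8*4 = -32)
(r(k(3)) + 317)² = (-32 + 317)² = 285² = 81225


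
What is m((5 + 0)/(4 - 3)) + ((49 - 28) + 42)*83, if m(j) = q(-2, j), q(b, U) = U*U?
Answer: 5254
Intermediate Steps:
q(b, U) = U²
m(j) = j²
m((5 + 0)/(4 - 3)) + ((49 - 28) + 42)*83 = ((5 + 0)/(4 - 3))² + ((49 - 28) + 42)*83 = (5/1)² + (21 + 42)*83 = (5*1)² + 63*83 = 5² + 5229 = 25 + 5229 = 5254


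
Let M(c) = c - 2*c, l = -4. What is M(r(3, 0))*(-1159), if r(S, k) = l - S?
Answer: -8113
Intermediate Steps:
r(S, k) = -4 - S
M(c) = -c
M(r(3, 0))*(-1159) = -(-4 - 1*3)*(-1159) = -(-4 - 3)*(-1159) = -1*(-7)*(-1159) = 7*(-1159) = -8113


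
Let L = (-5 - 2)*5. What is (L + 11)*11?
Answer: -264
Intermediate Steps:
L = -35 (L = -7*5 = -35)
(L + 11)*11 = (-35 + 11)*11 = -24*11 = -264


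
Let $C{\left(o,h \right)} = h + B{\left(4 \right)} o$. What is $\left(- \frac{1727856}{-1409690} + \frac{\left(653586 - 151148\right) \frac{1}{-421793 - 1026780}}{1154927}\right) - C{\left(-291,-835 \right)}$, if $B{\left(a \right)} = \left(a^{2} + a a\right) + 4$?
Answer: $\frac{13339409512287647513523}{1179202914374833495} \approx 11312.0$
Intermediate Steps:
$B{\left(a \right)} = 4 + 2 a^{2}$ ($B{\left(a \right)} = \left(a^{2} + a^{2}\right) + 4 = 2 a^{2} + 4 = 4 + 2 a^{2}$)
$C{\left(o,h \right)} = h + 36 o$ ($C{\left(o,h \right)} = h + \left(4 + 2 \cdot 4^{2}\right) o = h + \left(4 + 2 \cdot 16\right) o = h + \left(4 + 32\right) o = h + 36 o$)
$\left(- \frac{1727856}{-1409690} + \frac{\left(653586 - 151148\right) \frac{1}{-421793 - 1026780}}{1154927}\right) - C{\left(-291,-835 \right)} = \left(- \frac{1727856}{-1409690} + \frac{\left(653586 - 151148\right) \frac{1}{-421793 - 1026780}}{1154927}\right) - \left(-835 + 36 \left(-291\right)\right) = \left(\left(-1727856\right) \left(- \frac{1}{1409690}\right) + \frac{502438}{-1448573} \cdot \frac{1}{1154927}\right) - \left(-835 - 10476\right) = \left(\frac{863928}{704845} + 502438 \left(- \frac{1}{1448573}\right) \frac{1}{1154927}\right) - -11311 = \left(\frac{863928}{704845} - \frac{502438}{1672996069171}\right) + 11311 = \frac{1445347793905851578}{1179202914374833495} + 11311 = \frac{13339409512287647513523}{1179202914374833495}$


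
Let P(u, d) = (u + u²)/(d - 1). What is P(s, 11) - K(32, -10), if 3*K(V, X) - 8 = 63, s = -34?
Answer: 1328/15 ≈ 88.533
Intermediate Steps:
K(V, X) = 71/3 (K(V, X) = 8/3 + (⅓)*63 = 8/3 + 21 = 71/3)
P(u, d) = (u + u²)/(-1 + d)
P(s, 11) - K(32, -10) = -34*(1 - 34)/(-1 + 11) - 1*71/3 = -34*(-33)/10 - 71/3 = -34*⅒*(-33) - 71/3 = 561/5 - 71/3 = 1328/15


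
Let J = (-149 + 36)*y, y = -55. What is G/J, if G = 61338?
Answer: 61338/6215 ≈ 9.8694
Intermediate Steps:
J = 6215 (J = (-149 + 36)*(-55) = -113*(-55) = 6215)
G/J = 61338/6215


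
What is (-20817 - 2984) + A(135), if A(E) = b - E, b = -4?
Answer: -23940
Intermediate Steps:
A(E) = -4 - E
(-20817 - 2984) + A(135) = (-20817 - 2984) + (-4 - 1*135) = -23801 + (-4 - 135) = -23801 - 139 = -23940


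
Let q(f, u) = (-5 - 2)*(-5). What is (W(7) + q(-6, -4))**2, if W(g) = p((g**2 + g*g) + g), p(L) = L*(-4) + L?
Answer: 78400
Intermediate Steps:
q(f, u) = 35 (q(f, u) = -7*(-5) = 35)
p(L) = -3*L (p(L) = -4*L + L = -3*L)
W(g) = -6*g**2 - 3*g (W(g) = -3*((g**2 + g*g) + g) = -3*((g**2 + g**2) + g) = -3*(2*g**2 + g) = -3*(g + 2*g**2) = -6*g**2 - 3*g)
(W(7) + q(-6, -4))**2 = (-3*7*(1 + 2*7) + 35)**2 = (-3*7*(1 + 14) + 35)**2 = (-3*7*15 + 35)**2 = (-315 + 35)**2 = (-280)**2 = 78400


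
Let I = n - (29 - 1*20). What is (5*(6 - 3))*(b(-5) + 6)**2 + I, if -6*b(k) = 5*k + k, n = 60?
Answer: 1866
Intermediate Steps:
b(k) = -k (b(k) = -(5*k + k)/6 = -k)
I = 51 (I = 60 - (29 - 1*20) = 60 - (29 - 20) = 60 - 1*9 = 60 - 9 = 51)
(5*(6 - 3))*(b(-5) + 6)**2 + I = (5*(6 - 3))*(-1*(-5) + 6)**2 + 51 = (5*3)*(5 + 6)**2 + 51 = 15*11**2 + 51 = 15*121 + 51 = 1815 + 51 = 1866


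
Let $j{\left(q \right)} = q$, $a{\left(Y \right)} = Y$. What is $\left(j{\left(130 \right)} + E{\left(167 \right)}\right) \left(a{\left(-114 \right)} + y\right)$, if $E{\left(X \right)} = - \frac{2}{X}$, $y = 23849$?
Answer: $\frac{515239380}{167} \approx 3.0853 \cdot 10^{6}$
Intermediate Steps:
$\left(j{\left(130 \right)} + E{\left(167 \right)}\right) \left(a{\left(-114 \right)} + y\right) = \left(130 - \frac{2}{167}\right) \left(-114 + 23849\right) = \left(130 - \frac{2}{167}\right) 23735 = \frac{21708}{167} \cdot 23735 = \frac{515239380}{167}$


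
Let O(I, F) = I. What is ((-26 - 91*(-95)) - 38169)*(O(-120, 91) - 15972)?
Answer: 475518600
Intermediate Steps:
((-26 - 91*(-95)) - 38169)*(O(-120, 91) - 15972) = ((-26 - 91*(-95)) - 38169)*(-120 - 15972) = ((-26 + 8645) - 38169)*(-16092) = (8619 - 38169)*(-16092) = -29550*(-16092) = 475518600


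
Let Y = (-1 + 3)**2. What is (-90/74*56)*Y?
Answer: -10080/37 ≈ -272.43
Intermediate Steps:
Y = 4 (Y = 2**2 = 4)
(-90/74*56)*Y = (-90/74*56)*4 = (-90*1/74*56)*4 = -45/37*56*4 = -2520/37*4 = -10080/37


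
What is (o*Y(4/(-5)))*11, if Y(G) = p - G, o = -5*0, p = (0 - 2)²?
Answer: 0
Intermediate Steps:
p = 4 (p = (-2)² = 4)
o = 0
Y(G) = 4 - G
(o*Y(4/(-5)))*11 = (0*(4 - 4/(-5)))*11 = (0*(4 - 4*(-1)/5))*11 = (0*(4 - 1*(-⅘)))*11 = (0*(4 + ⅘))*11 = (0*(24/5))*11 = 0*11 = 0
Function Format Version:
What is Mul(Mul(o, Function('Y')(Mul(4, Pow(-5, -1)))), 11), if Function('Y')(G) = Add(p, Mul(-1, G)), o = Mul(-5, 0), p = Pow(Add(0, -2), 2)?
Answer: 0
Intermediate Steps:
p = 4 (p = Pow(-2, 2) = 4)
o = 0
Function('Y')(G) = Add(4, Mul(-1, G))
Mul(Mul(o, Function('Y')(Mul(4, Pow(-5, -1)))), 11) = Mul(Mul(0, Add(4, Mul(-1, Mul(4, Pow(-5, -1))))), 11) = Mul(Mul(0, Add(4, Mul(-1, Mul(4, Rational(-1, 5))))), 11) = Mul(Mul(0, Add(4, Mul(-1, Rational(-4, 5)))), 11) = Mul(Mul(0, Add(4, Rational(4, 5))), 11) = Mul(Mul(0, Rational(24, 5)), 11) = Mul(0, 11) = 0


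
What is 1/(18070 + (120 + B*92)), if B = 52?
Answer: 1/22974 ≈ 4.3527e-5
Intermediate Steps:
1/(18070 + (120 + B*92)) = 1/(18070 + (120 + 52*92)) = 1/(18070 + (120 + 4784)) = 1/(18070 + 4904) = 1/22974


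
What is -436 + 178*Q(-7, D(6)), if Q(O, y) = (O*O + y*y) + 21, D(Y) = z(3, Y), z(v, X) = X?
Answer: 18432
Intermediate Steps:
D(Y) = Y
Q(O, y) = 21 + O² + y² (Q(O, y) = (O² + y²) + 21 = 21 + O² + y²)
-436 + 178*Q(-7, D(6)) = -436 + 178*(21 + (-7)² + 6²) = -436 + 178*(21 + 49 + 36) = -436 + 178*106 = -436 + 18868 = 18432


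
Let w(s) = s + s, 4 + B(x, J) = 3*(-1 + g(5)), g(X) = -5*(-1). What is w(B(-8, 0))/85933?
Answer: 16/85933 ≈ 0.00018619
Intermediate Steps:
g(X) = 5
B(x, J) = 8 (B(x, J) = -4 + 3*(-1 + 5) = -4 + 3*4 = -4 + 12 = 8)
w(s) = 2*s
w(B(-8, 0))/85933 = (2*8)/85933 = 16*(1/85933) = 16/85933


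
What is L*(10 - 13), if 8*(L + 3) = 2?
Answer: 33/4 ≈ 8.2500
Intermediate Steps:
L = -11/4 (L = -3 + (⅛)*2 = -3 + ¼ = -11/4 ≈ -2.7500)
L*(10 - 13) = -11*(10 - 13)/4 = -11/4*(-3) = 33/4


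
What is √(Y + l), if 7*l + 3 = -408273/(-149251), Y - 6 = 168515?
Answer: √3753949529973881/149251 ≈ 410.51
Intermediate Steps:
Y = 168521 (Y = 6 + 168515 = 168521)
l = -5640/149251 (l = -3/7 + (-408273/(-149251))/7 = -3/7 + (-408273*(-1/149251))/7 = -3/7 + (⅐)*(408273/149251) = -3/7 + 408273/1044757 = -5640/149251 ≈ -0.037789)
√(Y + l) = √(168521 - 5640/149251) = √(25151922131/149251) = √3753949529973881/149251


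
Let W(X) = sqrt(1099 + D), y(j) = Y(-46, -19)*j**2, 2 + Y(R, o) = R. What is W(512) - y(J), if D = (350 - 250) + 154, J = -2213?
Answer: 235073712 + sqrt(1353) ≈ 2.3507e+8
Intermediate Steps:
Y(R, o) = -2 + R
D = 254 (D = 100 + 154 = 254)
y(j) = -48*j**2 (y(j) = (-2 - 46)*j**2 = -48*j**2)
W(X) = sqrt(1353) (W(X) = sqrt(1099 + 254) = sqrt(1353))
W(512) - y(J) = sqrt(1353) - (-48)*(-2213)**2 = sqrt(1353) - (-48)*4897369 = sqrt(1353) - 1*(-235073712) = sqrt(1353) + 235073712 = 235073712 + sqrt(1353)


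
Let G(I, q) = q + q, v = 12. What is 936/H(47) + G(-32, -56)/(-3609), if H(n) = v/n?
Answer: 13230706/3609 ≈ 3666.0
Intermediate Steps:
H(n) = 12/n
G(I, q) = 2*q
936/H(47) + G(-32, -56)/(-3609) = 936/((12/47)) + (2*(-56))/(-3609) = 936/((12*(1/47))) - 112*(-1/3609) = 936/(12/47) + 112/3609 = 936*(47/12) + 112/3609 = 3666 + 112/3609 = 13230706/3609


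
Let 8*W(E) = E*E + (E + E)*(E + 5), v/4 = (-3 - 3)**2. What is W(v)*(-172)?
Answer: -1368432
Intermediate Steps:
v = 144 (v = 4*(-3 - 3)**2 = 4*(-6)**2 = 4*36 = 144)
W(E) = E**2/8 + E*(5 + E)/4 (W(E) = (E*E + (E + E)*(E + 5))/8 = (E**2 + (2*E)*(5 + E))/8 = (E**2 + 2*E*(5 + E))/8 = E**2/8 + E*(5 + E)/4)
W(v)*(-172) = ((1/8)*144*(10 + 3*144))*(-172) = ((1/8)*144*(10 + 432))*(-172) = ((1/8)*144*442)*(-172) = 7956*(-172) = -1368432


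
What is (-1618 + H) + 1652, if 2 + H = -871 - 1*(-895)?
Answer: 56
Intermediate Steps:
H = 22 (H = -2 + (-871 - 1*(-895)) = -2 + (-871 + 895) = -2 + 24 = 22)
(-1618 + H) + 1652 = (-1618 + 22) + 1652 = -1596 + 1652 = 56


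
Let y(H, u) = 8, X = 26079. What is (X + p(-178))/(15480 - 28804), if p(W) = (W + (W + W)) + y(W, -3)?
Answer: -25553/13324 ≈ -1.9178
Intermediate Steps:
p(W) = 8 + 3*W (p(W) = (W + (W + W)) + 8 = (W + 2*W) + 8 = 3*W + 8 = 8 + 3*W)
(X + p(-178))/(15480 - 28804) = (26079 + (8 + 3*(-178)))/(15480 - 28804) = (26079 + (8 - 534))/(-13324) = (26079 - 526)*(-1/13324) = 25553*(-1/13324) = -25553/13324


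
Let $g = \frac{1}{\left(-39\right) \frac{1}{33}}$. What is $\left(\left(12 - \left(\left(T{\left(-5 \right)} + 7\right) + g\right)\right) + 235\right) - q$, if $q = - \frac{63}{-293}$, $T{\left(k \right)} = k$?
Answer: $\frac{935609}{3809} \approx 245.63$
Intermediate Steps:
$g = - \frac{11}{13}$ ($g = \frac{1}{\left(-39\right) \frac{1}{33}} = \frac{1}{- \frac{13}{11}} = - \frac{11}{13} \approx -0.84615$)
$q = \frac{63}{293}$ ($q = \left(-63\right) \left(- \frac{1}{293}\right) = \frac{63}{293} \approx 0.21502$)
$\left(\left(12 - \left(\left(T{\left(-5 \right)} + 7\right) + g\right)\right) + 235\right) - q = \left(\left(12 - \left(\left(-5 + 7\right) - \frac{11}{13}\right)\right) + 235\right) - \frac{63}{293} = \left(\left(12 - \left(2 - \frac{11}{13}\right)\right) + 235\right) - \frac{63}{293} = \left(\left(12 - \frac{15}{13}\right) + 235\right) - \frac{63}{293} = \left(\frac{141}{13} + 235\right) - \frac{63}{293} = \frac{3196}{13} - \frac{63}{293} = \frac{935609}{3809}$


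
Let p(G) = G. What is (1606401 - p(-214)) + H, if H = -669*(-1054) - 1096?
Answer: 2310645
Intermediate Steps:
H = 704030 (H = 705126 - 1096 = 704030)
(1606401 - p(-214)) + H = (1606401 - 1*(-214)) + 704030 = (1606401 + 214) + 704030 = 1606615 + 704030 = 2310645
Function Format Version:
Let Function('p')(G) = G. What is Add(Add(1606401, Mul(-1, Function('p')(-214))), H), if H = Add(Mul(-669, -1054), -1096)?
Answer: 2310645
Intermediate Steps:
H = 704030 (H = Add(705126, -1096) = 704030)
Add(Add(1606401, Mul(-1, Function('p')(-214))), H) = Add(Add(1606401, Mul(-1, -214)), 704030) = Add(Add(1606401, 214), 704030) = Add(1606615, 704030) = 2310645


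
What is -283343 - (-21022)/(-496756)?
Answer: -70376178165/248378 ≈ -2.8334e+5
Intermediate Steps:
-283343 - (-21022)/(-496756) = -283343 - (-21022)*(-1)/496756 = -283343 - 1*10511/248378 = -283343 - 10511/248378 = -70376178165/248378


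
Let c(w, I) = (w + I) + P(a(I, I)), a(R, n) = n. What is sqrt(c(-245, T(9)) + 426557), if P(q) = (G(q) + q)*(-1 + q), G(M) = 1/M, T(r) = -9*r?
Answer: sqrt(35062795)/9 ≈ 657.93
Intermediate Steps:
P(q) = (-1 + q)*(q + 1/q) (P(q) = (1/q + q)*(-1 + q) = (q + 1/q)*(-1 + q) = (-1 + q)*(q + 1/q))
c(w, I) = 1 + w + I**2 - 1/I (c(w, I) = (w + I) + (1 + I**2 - I - 1/I) = (I + w) + (1 + I**2 - I - 1/I) = 1 + w + I**2 - 1/I)
sqrt(c(-245, T(9)) + 426557) = sqrt((1 - 245 + (-9*9)**2 - 1/((-9*9))) + 426557) = sqrt((1 - 245 + (-81)**2 - 1/(-81)) + 426557) = sqrt((1 - 245 + 6561 - 1*(-1/81)) + 426557) = sqrt((1 - 245 + 6561 + 1/81) + 426557) = sqrt(511678/81 + 426557) = sqrt(35062795/81) = sqrt(35062795)/9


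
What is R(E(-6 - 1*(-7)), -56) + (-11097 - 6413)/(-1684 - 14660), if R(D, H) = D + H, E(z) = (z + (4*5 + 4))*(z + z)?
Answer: -40277/8172 ≈ -4.9287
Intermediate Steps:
E(z) = 2*z*(24 + z) (E(z) = (z + (20 + 4))*(2*z) = (z + 24)*(2*z) = (24 + z)*(2*z) = 2*z*(24 + z))
R(E(-6 - 1*(-7)), -56) + (-11097 - 6413)/(-1684 - 14660) = (2*(-6 - 1*(-7))*(24 + (-6 - 1*(-7))) - 56) + (-11097 - 6413)/(-1684 - 14660) = (2*(-6 + 7)*(24 + (-6 + 7)) - 56) - 17510/(-16344) = (2*1*(24 + 1) - 56) - 17510*(-1/16344) = (2*1*25 - 56) + 8755/8172 = (50 - 56) + 8755/8172 = -6 + 8755/8172 = -40277/8172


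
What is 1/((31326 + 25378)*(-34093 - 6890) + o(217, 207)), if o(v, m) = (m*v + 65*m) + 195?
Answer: -1/2323841463 ≈ -4.3032e-10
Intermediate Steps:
o(v, m) = 195 + 65*m + m*v (o(v, m) = (65*m + m*v) + 195 = 195 + 65*m + m*v)
1/((31326 + 25378)*(-34093 - 6890) + o(217, 207)) = 1/((31326 + 25378)*(-34093 - 6890) + (195 + 65*207 + 207*217)) = 1/(56704*(-40983) + (195 + 13455 + 44919)) = 1/(-2323900032 + 58569) = 1/(-2323841463) = -1/2323841463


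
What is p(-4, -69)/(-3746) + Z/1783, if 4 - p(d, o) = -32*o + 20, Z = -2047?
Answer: -1851335/3339559 ≈ -0.55437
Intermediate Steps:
p(d, o) = -16 + 32*o (p(d, o) = 4 - (-32*o + 20) = 4 - (20 - 32*o) = 4 + (-20 + 32*o) = -16 + 32*o)
p(-4, -69)/(-3746) + Z/1783 = (-16 + 32*(-69))/(-3746) - 2047/1783 = (-16 - 2208)*(-1/3746) - 2047*1/1783 = -2224*(-1/3746) - 2047/1783 = 1112/1873 - 2047/1783 = -1851335/3339559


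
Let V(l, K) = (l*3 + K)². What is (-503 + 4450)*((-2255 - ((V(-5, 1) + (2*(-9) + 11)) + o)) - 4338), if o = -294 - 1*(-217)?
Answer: -26464635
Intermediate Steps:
o = -77 (o = -294 + 217 = -77)
V(l, K) = (K + 3*l)² (V(l, K) = (3*l + K)² = (K + 3*l)²)
(-503 + 4450)*((-2255 - ((V(-5, 1) + (2*(-9) + 11)) + o)) - 4338) = (-503 + 4450)*((-2255 - (((1 + 3*(-5))² + (2*(-9) + 11)) - 77)) - 4338) = 3947*((-2255 - (((1 - 15)² + (-18 + 11)) - 77)) - 4338) = 3947*((-2255 - (((-14)² - 7) - 77)) - 4338) = 3947*((-2255 - ((196 - 7) - 77)) - 4338) = 3947*((-2255 - (189 - 77)) - 4338) = 3947*((-2255 - 1*112) - 4338) = 3947*((-2255 - 112) - 4338) = 3947*(-2367 - 4338) = 3947*(-6705) = -26464635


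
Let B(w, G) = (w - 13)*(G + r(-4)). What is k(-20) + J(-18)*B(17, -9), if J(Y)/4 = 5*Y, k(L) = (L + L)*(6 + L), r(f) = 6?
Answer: 4880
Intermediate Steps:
B(w, G) = (-13 + w)*(6 + G) (B(w, G) = (w - 13)*(G + 6) = (-13 + w)*(6 + G))
k(L) = 2*L*(6 + L) (k(L) = (2*L)*(6 + L) = 2*L*(6 + L))
J(Y) = 20*Y (J(Y) = 4*(5*Y) = 20*Y)
k(-20) + J(-18)*B(17, -9) = 2*(-20)*(6 - 20) + (20*(-18))*(-78 - 13*(-9) + 6*17 - 9*17) = 2*(-20)*(-14) - 360*(-78 + 117 + 102 - 153) = 560 - 360*(-12) = 560 + 4320 = 4880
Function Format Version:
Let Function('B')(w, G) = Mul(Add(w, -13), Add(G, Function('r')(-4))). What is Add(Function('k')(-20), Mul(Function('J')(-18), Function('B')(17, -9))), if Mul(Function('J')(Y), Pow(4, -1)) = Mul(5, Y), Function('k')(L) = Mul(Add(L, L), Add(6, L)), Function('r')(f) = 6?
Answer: 4880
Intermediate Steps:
Function('B')(w, G) = Mul(Add(-13, w), Add(6, G)) (Function('B')(w, G) = Mul(Add(w, -13), Add(G, 6)) = Mul(Add(-13, w), Add(6, G)))
Function('k')(L) = Mul(2, L, Add(6, L)) (Function('k')(L) = Mul(Mul(2, L), Add(6, L)) = Mul(2, L, Add(6, L)))
Function('J')(Y) = Mul(20, Y) (Function('J')(Y) = Mul(4, Mul(5, Y)) = Mul(20, Y))
Add(Function('k')(-20), Mul(Function('J')(-18), Function('B')(17, -9))) = Add(Mul(2, -20, Add(6, -20)), Mul(Mul(20, -18), Add(-78, Mul(-13, -9), Mul(6, 17), Mul(-9, 17)))) = Add(Mul(2, -20, -14), Mul(-360, Add(-78, 117, 102, -153))) = Add(560, Mul(-360, -12)) = Add(560, 4320) = 4880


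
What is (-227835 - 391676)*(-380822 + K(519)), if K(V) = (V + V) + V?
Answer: 234958839415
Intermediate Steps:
K(V) = 3*V (K(V) = 2*V + V = 3*V)
(-227835 - 391676)*(-380822 + K(519)) = (-227835 - 391676)*(-380822 + 3*519) = -619511*(-380822 + 1557) = -619511*(-379265) = 234958839415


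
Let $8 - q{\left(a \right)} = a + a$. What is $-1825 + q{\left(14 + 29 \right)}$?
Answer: $-1903$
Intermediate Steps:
$q{\left(a \right)} = 8 - 2 a$ ($q{\left(a \right)} = 8 - \left(a + a\right) = 8 - 2 a$)
$-1825 + q{\left(14 + 29 \right)} = -1825 + \left(8 - 2 \left(14 + 29\right)\right) = -1825 + \left(8 - 86\right) = -1825 - 78 = -1903$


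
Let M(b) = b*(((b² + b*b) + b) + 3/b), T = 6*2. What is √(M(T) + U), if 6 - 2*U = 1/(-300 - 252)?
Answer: 5*√10987629/276 ≈ 60.050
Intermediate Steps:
T = 12
U = 3313/1104 (U = 3 - 1/(2*(-300 - 252)) = 3 - ½/(-552) = 3 - ½*(-1/552) = 3 + 1/1104 = 3313/1104 ≈ 3.0009)
M(b) = b*(b + 2*b² + 3/b) (M(b) = b*(((b² + b²) + b) + 3/b) = b*((2*b² + b) + 3/b) = b*((b + 2*b²) + 3/b) = b*(b + 2*b² + 3/b))
√(M(T) + U) = √((3 + 12² + 2*12³) + 3313/1104) = √((3 + 144 + 2*1728) + 3313/1104) = √((3 + 144 + 3456) + 3313/1104) = √(3603 + 3313/1104) = √(3981025/1104) = 5*√10987629/276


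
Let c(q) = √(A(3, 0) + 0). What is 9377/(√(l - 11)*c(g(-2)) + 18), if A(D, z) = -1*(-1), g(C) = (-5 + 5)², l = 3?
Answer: 84393/166 - 9377*I*√2/166 ≈ 508.39 - 79.886*I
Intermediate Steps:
g(C) = 0 (g(C) = 0² = 0)
A(D, z) = 1
c(q) = 1 (c(q) = √(1 + 0) = √1 = 1)
9377/(√(l - 11)*c(g(-2)) + 18) = 9377/(√(3 - 11)*1 + 18) = 9377/(√(-8)*1 + 18) = 9377/((2*I*√2)*1 + 18) = 9377/(2*I*√2 + 18) = 9377/(18 + 2*I*√2)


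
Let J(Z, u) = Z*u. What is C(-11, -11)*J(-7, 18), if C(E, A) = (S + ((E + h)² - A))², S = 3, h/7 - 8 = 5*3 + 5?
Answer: -147710949246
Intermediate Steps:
h = 196 (h = 56 + 7*(5*3 + 5) = 56 + 7*(15 + 5) = 56 + 7*20 = 56 + 140 = 196)
C(E, A) = (3 + (196 + E)² - A)² (C(E, A) = (3 + ((E + 196)² - A))² = (3 + ((196 + E)² - A))² = (3 + (196 + E)² - A)²)
C(-11, -11)*J(-7, 18) = (3 + (196 - 11)² - 1*(-11))²*(-7*18) = (3 + 185² + 11)²*(-126) = (3 + 34225 + 11)²*(-126) = 34239²*(-126) = 1172309121*(-126) = -147710949246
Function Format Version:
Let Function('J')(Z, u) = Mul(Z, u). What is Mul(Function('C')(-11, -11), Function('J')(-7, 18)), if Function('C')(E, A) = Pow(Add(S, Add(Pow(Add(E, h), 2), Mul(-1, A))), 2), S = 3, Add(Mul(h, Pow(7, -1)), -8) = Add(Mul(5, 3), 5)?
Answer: -147710949246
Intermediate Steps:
h = 196 (h = Add(56, Mul(7, Add(Mul(5, 3), 5))) = Add(56, Mul(7, Add(15, 5))) = Add(56, Mul(7, 20)) = Add(56, 140) = 196)
Function('C')(E, A) = Pow(Add(3, Pow(Add(196, E), 2), Mul(-1, A)), 2) (Function('C')(E, A) = Pow(Add(3, Add(Pow(Add(E, 196), 2), Mul(-1, A))), 2) = Pow(Add(3, Add(Pow(Add(196, E), 2), Mul(-1, A))), 2) = Pow(Add(3, Pow(Add(196, E), 2), Mul(-1, A)), 2))
Mul(Function('C')(-11, -11), Function('J')(-7, 18)) = Mul(Pow(Add(3, Pow(Add(196, -11), 2), Mul(-1, -11)), 2), Mul(-7, 18)) = Mul(Pow(Add(3, Pow(185, 2), 11), 2), -126) = Mul(Pow(Add(3, 34225, 11), 2), -126) = Mul(Pow(34239, 2), -126) = Mul(1172309121, -126) = -147710949246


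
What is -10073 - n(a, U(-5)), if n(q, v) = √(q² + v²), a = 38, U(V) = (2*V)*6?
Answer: -10073 - 2*√1261 ≈ -10144.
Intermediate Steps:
U(V) = 12*V
-10073 - n(a, U(-5)) = -10073 - √(38² + (12*(-5))²) = -10073 - √(1444 + (-60)²) = -10073 - √(1444 + 3600) = -10073 - √5044 = -10073 - 2*√1261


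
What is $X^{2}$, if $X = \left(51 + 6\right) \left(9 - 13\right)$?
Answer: $51984$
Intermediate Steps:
$X = -228$ ($X = 57 \left(-4\right) = -228$)
$X^{2} = \left(-228\right)^{2} = 51984$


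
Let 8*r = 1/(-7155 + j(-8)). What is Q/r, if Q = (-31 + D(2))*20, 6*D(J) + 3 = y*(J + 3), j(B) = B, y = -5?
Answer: 122630560/3 ≈ 4.0877e+7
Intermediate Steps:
r = -1/57304 (r = 1/(8*(-7155 - 8)) = (1/8)/(-7163) = (1/8)*(-1/7163) = -1/57304 ≈ -1.7451e-5)
D(J) = -3 - 5*J/6 (D(J) = -1/2 + (-5*(J + 3))/6 = -1/2 + (-5*(3 + J))/6 = -1/2 + (-15 - 5*J)/6 = -1/2 + (-5/2 - 5*J/6) = -3 - 5*J/6)
Q = -2140/3 (Q = (-31 + (-3 - 5/6*2))*20 = (-31 + (-3 - 5/3))*20 = (-31 - 14/3)*20 = -107/3*20 = -2140/3 ≈ -713.33)
Q/r = -2140/(3*(-1/57304)) = -2140/3*(-57304) = 122630560/3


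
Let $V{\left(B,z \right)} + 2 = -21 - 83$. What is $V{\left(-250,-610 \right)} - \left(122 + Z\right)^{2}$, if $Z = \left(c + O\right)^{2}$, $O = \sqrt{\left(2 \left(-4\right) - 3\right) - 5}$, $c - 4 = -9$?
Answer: $-15667 + 10480 i \approx -15667.0 + 10480.0 i$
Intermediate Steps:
$c = -5$ ($c = 4 - 9 = -5$)
$O = 4 i$ ($O = \sqrt{\left(-8 - 3\right) - 5} = \sqrt{-11 - 5} = \sqrt{-16} = 4 i \approx 4.0 i$)
$V{\left(B,z \right)} = -106$ ($V{\left(B,z \right)} = -2 - 104 = -106$)
$Z = \left(-5 + 4 i\right)^{2} \approx 9.0 - 40.0 i$
$V{\left(-250,-610 \right)} - \left(122 + Z\right)^{2} = -106 - \left(122 + \left(9 - 40 i\right)\right)^{2} = -106 - \left(131 - 40 i\right)^{2}$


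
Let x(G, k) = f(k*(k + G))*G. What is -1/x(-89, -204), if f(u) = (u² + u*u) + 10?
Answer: 1/635939174042 ≈ 1.5725e-12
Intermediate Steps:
f(u) = 10 + 2*u² (f(u) = (u² + u²) + 10 = 2*u² + 10 = 10 + 2*u²)
x(G, k) = G*(10 + 2*k²*(G + k)²) (x(G, k) = (10 + 2*(k*(k + G))²)*G = (10 + 2*(k*(G + k))²)*G = (10 + 2*(k²*(G + k)²))*G = (10 + 2*k²*(G + k)²)*G = G*(10 + 2*k²*(G + k)²))
-1/x(-89, -204) = -1/(2*(-89)*(5 + (-204)²*(-89 - 204)²)) = -1/(2*(-89)*(5 + 41616*(-293)²)) = -1/(2*(-89)*(5 + 41616*85849)) = -1/(2*(-89)*(5 + 3572691984)) = -1/(2*(-89)*3572691989) = -1/(-635939174042) = -1*(-1/635939174042) = 1/635939174042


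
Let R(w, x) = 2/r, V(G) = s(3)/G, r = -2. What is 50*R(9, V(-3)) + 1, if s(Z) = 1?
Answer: -49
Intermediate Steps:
V(G) = 1/G
R(w, x) = -1 (R(w, x) = 2/(-2) = 2*(-1/2) = -1)
50*R(9, V(-3)) + 1 = 50*(-1) + 1 = -50 + 1 = -49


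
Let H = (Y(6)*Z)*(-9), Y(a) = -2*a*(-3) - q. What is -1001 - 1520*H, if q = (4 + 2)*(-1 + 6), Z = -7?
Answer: -575561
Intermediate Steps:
q = 30 (q = 6*5 = 30)
Y(a) = -30 + 6*a (Y(a) = -2*a*(-3) - 1*30 = 6*a - 30 = -30 + 6*a)
H = 378 (H = ((-30 + 6*6)*(-7))*(-9) = ((-30 + 36)*(-7))*(-9) = (6*(-7))*(-9) = -42*(-9) = 378)
-1001 - 1520*H = -1001 - 1520*378 = -1001 - 574560 = -575561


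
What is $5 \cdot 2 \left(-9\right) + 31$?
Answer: $-59$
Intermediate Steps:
$5 \cdot 2 \left(-9\right) + 31 = 10 \left(-9\right) + 31 = -90 + 31 = -59$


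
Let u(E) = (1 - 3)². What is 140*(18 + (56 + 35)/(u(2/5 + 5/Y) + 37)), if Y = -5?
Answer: 116060/41 ≈ 2830.7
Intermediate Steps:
u(E) = 4 (u(E) = (-2)² = 4)
140*(18 + (56 + 35)/(u(2/5 + 5/Y) + 37)) = 140*(18 + (56 + 35)/(4 + 37)) = 140*(18 + 91/41) = 140*(829/41) = 116060/41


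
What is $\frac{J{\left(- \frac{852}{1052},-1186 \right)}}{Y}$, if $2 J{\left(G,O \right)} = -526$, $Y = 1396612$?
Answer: $- \frac{263}{1396612} \approx -0.00018831$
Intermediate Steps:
$J{\left(G,O \right)} = -263$ ($J{\left(G,O \right)} = \frac{1}{2} \left(-526\right) = -263$)
$\frac{J{\left(- \frac{852}{1052},-1186 \right)}}{Y} = - \frac{263}{1396612}$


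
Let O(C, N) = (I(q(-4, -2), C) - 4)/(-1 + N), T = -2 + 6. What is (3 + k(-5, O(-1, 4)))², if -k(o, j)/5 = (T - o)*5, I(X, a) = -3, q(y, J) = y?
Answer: 49284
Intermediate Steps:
T = 4
O(C, N) = -7/(-1 + N) (O(C, N) = (-3 - 4)/(-1 + N) = -7/(-1 + N))
k(o, j) = -100 + 25*o (k(o, j) = -5*(4 - o)*5 = -5*(20 - 5*o) = -100 + 25*o)
(3 + k(-5, O(-1, 4)))² = (3 + (-100 + 25*(-5)))² = (3 + (-100 - 125))² = (3 - 225)² = (-222)² = 49284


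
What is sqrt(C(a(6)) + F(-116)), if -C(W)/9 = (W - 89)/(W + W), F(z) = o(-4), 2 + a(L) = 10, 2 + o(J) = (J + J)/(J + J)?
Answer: sqrt(713)/4 ≈ 6.6755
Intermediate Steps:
o(J) = -1 (o(J) = -2 + (J + J)/(J + J) = -2 + (2*J)/((2*J)) = -2 + (2*J)*(1/(2*J)) = -2 + 1 = -1)
a(L) = 8 (a(L) = -2 + 10 = 8)
F(z) = -1
C(W) = -9*(-89 + W)/(2*W) (C(W) = -9*(W - 89)/(W + W) = -9*(-89 + W)/(2*W))
sqrt(C(a(6)) + F(-116)) = sqrt((9/2)*(89 - 1*8)/8 - 1) = sqrt((9/2)*(1/8)*(89 - 8) - 1) = sqrt((9/2)*(1/8)*81 - 1) = sqrt(729/16 - 1) = sqrt(713/16) = sqrt(713)/4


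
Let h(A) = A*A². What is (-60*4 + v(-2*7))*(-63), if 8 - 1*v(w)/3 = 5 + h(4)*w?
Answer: -154791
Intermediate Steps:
h(A) = A³
v(w) = 9 - 192*w (v(w) = 24 - 3*(5 + 4³*w) = 24 - 3*(5 + 64*w) = 24 + (-15 - 192*w) = 9 - 192*w)
(-60*4 + v(-2*7))*(-63) = (-60*4 + (9 - (-384)*7))*(-63) = (-240 + (9 - 192*(-14)))*(-63) = (-240 + (9 + 2688))*(-63) = (-240 + 2697)*(-63) = 2457*(-63) = -154791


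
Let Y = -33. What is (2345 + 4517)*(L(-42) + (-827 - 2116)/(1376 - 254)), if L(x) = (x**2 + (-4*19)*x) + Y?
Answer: 6313798251/187 ≈ 3.3764e+7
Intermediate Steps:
L(x) = -33 + x**2 - 76*x (L(x) = (x**2 + (-4*19)*x) - 33 = (x**2 - 76*x) - 33 = -33 + x**2 - 76*x)
(2345 + 4517)*(L(-42) + (-827 - 2116)/(1376 - 254)) = (2345 + 4517)*((-33 + (-42)**2 - 76*(-42)) + (-827 - 2116)/(1376 - 254)) = 6862*((-33 + 1764 + 3192) - 2943/1122) = 6862*(4923 - 2943*1/1122) = 6862*(4923 - 981/374) = 6862*(1840221/374) = 6313798251/187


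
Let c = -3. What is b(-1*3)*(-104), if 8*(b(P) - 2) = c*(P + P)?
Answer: -442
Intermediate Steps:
b(P) = 2 - 3*P/4 (b(P) = 2 + (-3*(P + P))/8 = 2 + (-6*P)/8 = 2 - 3*P/4)
b(-1*3)*(-104) = (2 - (-3)*3/4)*(-104) = (2 - ¾*(-3))*(-104) = (2 + 9/4)*(-104) = (17/4)*(-104) = -442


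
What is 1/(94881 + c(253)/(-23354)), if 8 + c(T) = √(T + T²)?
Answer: 25874490749114/2454997565630056831 + 11677*√64262/2454997565630056831 ≈ 1.0540e-5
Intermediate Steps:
c(T) = -8 + √(T + T²)
1/(94881 + c(253)/(-23354)) = 1/(94881 + (-8 + √(253*(1 + 253)))/(-23354)) = 1/(94881 + (-8 + √(253*254))*(-1/23354)) = 1/(94881 + (-8 + √64262)*(-1/23354)) = 1/(94881 + (4/11677 - √64262/23354)) = 1/(1107925441/11677 - √64262/23354)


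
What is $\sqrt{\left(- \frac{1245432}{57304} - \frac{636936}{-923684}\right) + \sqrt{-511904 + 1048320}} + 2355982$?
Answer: $2355982 + \frac{\sqrt{-57577047897697616691 + 10944016841897668516 \sqrt{33526}}}{1654087123} \approx 2.356 \cdot 10^{6}$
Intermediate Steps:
$\sqrt{\left(- \frac{1245432}{57304} - \frac{636936}{-923684}\right) + \sqrt{-511904 + 1048320}} + 2355982 = \sqrt{\left(\left(-1245432\right) \frac{1}{57304} - - \frac{159234}{230921}\right) + \sqrt{536416}} + 2355982 = \sqrt{\left(- \frac{155679}{7163} + \frac{159234}{230921}\right) + 4 \sqrt{33526}} + 2355982 = \sqrt{- \frac{34808957217}{1654087123} + 4 \sqrt{33526}} + 2355982 = 2355982 + \sqrt{- \frac{34808957217}{1654087123} + 4 \sqrt{33526}}$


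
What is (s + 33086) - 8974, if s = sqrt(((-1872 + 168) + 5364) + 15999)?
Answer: 24112 + sqrt(19659) ≈ 24252.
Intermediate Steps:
s = sqrt(19659) (s = sqrt((-1704 + 5364) + 15999) = sqrt(3660 + 15999) = sqrt(19659) ≈ 140.21)
(s + 33086) - 8974 = (sqrt(19659) + 33086) - 8974 = (33086 + sqrt(19659)) - 8974 = 24112 + sqrt(19659)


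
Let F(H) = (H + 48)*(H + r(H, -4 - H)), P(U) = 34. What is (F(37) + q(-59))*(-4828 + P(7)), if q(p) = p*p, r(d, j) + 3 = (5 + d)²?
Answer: -749354934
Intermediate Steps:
r(d, j) = -3 + (5 + d)²
F(H) = (48 + H)*(-3 + H + (5 + H)²) (F(H) = (H + 48)*(H + (-3 + (5 + H)²)) = (48 + H)*(-3 + H + (5 + H)²))
q(p) = p²
(F(37) + q(-59))*(-4828 + P(7)) = ((1056 + 37³ + 59*37² + 550*37) + (-59)²)*(-4828 + 34) = ((1056 + 50653 + 59*1369 + 20350) + 3481)*(-4794) = ((1056 + 50653 + 80771 + 20350) + 3481)*(-4794) = (152830 + 3481)*(-4794) = 156311*(-4794) = -749354934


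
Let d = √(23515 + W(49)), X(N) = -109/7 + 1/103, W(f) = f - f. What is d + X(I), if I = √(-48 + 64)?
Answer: -11220/721 + √23515 ≈ 137.78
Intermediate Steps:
W(f) = 0
I = 4 (I = √16 = 4)
X(N) = -11220/721 (X(N) = -109*⅐ + 1*(1/103) = -109/7 + 1/103 = -11220/721)
d = √23515 (d = √(23515 + 0) = √23515 ≈ 153.35)
d + X(I) = √23515 - 11220/721 = -11220/721 + √23515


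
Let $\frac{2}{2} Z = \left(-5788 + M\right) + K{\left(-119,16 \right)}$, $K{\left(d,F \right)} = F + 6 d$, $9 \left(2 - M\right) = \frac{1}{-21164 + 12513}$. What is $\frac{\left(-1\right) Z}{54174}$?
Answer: $\frac{504837755}{4217933466} \approx 0.11969$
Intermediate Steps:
$M = \frac{155719}{77859}$ ($M = 2 - \frac{1}{9 \left(-21164 + 12513\right)} = 2 - \frac{1}{9 \left(-8651\right)} = 2 - - \frac{1}{77859} = 2 + \frac{1}{77859} = \frac{155719}{77859} \approx 2.0$)
$Z = - \frac{504837755}{77859}$ ($Z = \left(-5788 + \frac{155719}{77859}\right) + \left(16 + 6 \left(-119\right)\right) = - \frac{450492173}{77859} + \left(16 - 714\right) = - \frac{450492173}{77859} - 698 = - \frac{504837755}{77859} \approx -6484.0$)
$\frac{\left(-1\right) Z}{54174} = \frac{\left(-1\right) \left(- \frac{504837755}{77859}\right)}{54174} = \frac{504837755}{77859} \cdot \frac{1}{54174} = \frac{504837755}{4217933466}$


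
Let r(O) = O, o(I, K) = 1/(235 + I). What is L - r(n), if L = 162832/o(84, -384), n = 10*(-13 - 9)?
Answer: 51943628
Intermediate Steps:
n = -220 (n = 10*(-22) = -220)
L = 51943408 (L = 162832/(1/(235 + 84)) = 162832/(1/319) = 162832*319 = 51943408)
L - r(n) = 51943408 - 1*(-220) = 51943408 + 220 = 51943628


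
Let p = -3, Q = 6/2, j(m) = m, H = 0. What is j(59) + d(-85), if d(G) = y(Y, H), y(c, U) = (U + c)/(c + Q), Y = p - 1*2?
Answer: 123/2 ≈ 61.500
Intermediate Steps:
Q = 3 (Q = 6*(1/2) = 3)
Y = -5 (Y = -3 - 1*2 = -3 - 2 = -5)
y(c, U) = (U + c)/(3 + c) (y(c, U) = (U + c)/(c + 3) = (U + c)/(3 + c))
d(G) = 5/2 (d(G) = (0 - 5)/(3 - 5) = -5/(-2) = -1/2*(-5) = 5/2)
j(59) + d(-85) = 59 + 5/2 = 123/2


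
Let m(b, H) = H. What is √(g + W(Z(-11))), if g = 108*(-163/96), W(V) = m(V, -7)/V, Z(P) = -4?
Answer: I*√2906/4 ≈ 13.477*I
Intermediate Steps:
W(V) = -7/V
g = -1467/8 (g = 108*(-163*1/96) = 108*(-163/96) = -1467/8 ≈ -183.38)
√(g + W(Z(-11))) = √(-1467/8 - 7/(-4)) = √(-1467/8 - 7*(-¼)) = √(-1467/8 + 7/4) = √(-1453/8) = I*√2906/4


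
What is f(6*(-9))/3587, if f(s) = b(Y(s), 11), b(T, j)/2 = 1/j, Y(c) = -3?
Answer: 2/39457 ≈ 5.0688e-5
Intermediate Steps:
b(T, j) = 2/j
f(s) = 2/11
f(6*(-9))/3587 = (2/11)/3587 = (2/11)*(1/3587) = 2/39457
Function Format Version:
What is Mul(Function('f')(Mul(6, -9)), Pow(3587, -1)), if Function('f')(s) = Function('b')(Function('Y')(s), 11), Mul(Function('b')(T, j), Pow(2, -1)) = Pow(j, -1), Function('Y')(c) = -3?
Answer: Rational(2, 39457) ≈ 5.0688e-5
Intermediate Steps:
Function('b')(T, j) = Mul(2, Pow(j, -1))
Function('f')(s) = Rational(2, 11) (Function('f')(s) = Mul(2, Pow(11, -1)) = Mul(2, Rational(1, 11)) = Rational(2, 11))
Mul(Function('f')(Mul(6, -9)), Pow(3587, -1)) = Mul(Rational(2, 11), Pow(3587, -1)) = Mul(Rational(2, 11), Rational(1, 3587)) = Rational(2, 39457)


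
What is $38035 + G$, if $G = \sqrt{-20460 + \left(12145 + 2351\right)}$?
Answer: $38035 + 2 i \sqrt{1491} \approx 38035.0 + 77.227 i$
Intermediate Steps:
$G = 2 i \sqrt{1491}$ ($G = \sqrt{-20460 + 14496} = \sqrt{-5964} = 2 i \sqrt{1491} \approx 77.227 i$)
$38035 + G = 38035 + 2 i \sqrt{1491}$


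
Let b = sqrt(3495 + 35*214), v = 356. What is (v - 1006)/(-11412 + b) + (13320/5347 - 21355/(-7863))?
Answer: 28820281312137655/5475015489328899 + 8450*sqrt(65)/130222759 ≈ 5.2645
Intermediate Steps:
b = 13*sqrt(65) (b = sqrt(3495 + 7490) = sqrt(10985) = 13*sqrt(65) ≈ 104.81)
(v - 1006)/(-11412 + b) + (13320/5347 - 21355/(-7863)) = (356 - 1006)/(-11412 + 13*sqrt(65)) + (13320/5347 - 21355/(-7863)) = -650/(-11412 + 13*sqrt(65)) + (13320*(1/5347) - 21355*(-1/7863)) = -650/(-11412 + 13*sqrt(65)) + (13320/5347 + 21355/7863) = -650/(-11412 + 13*sqrt(65)) + 218920345/42043461 = 218920345/42043461 - 650/(-11412 + 13*sqrt(65))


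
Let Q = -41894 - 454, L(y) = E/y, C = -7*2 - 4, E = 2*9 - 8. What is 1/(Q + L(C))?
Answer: -9/381137 ≈ -2.3614e-5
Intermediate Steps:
E = 10 (E = 18 - 8 = 10)
C = -18 (C = -14 - 4 = -18)
L(y) = 10/y
Q = -42348
1/(Q + L(C)) = 1/(-42348 + 10/(-18)) = 1/(-42348 + 10*(-1/18)) = 1/(-42348 - 5/9) = 1/(-381137/9) = -9/381137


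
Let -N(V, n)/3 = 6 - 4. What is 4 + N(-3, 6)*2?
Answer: -8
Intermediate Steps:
N(V, n) = -6 (N(V, n) = -3*(6 - 4) = -3*2 = -6)
4 + N(-3, 6)*2 = 4 - 6*2 = 4 - 12 = -8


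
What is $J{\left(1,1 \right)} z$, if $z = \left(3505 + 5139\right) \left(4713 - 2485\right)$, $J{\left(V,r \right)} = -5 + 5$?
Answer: $0$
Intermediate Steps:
$J{\left(V,r \right)} = 0$
$z = 19258832$ ($z = 8644 \cdot 2228 = 19258832$)
$J{\left(1,1 \right)} z = 0 \cdot 19258832 = 0$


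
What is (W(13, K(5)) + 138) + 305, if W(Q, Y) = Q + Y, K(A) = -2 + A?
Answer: 459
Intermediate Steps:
(W(13, K(5)) + 138) + 305 = ((13 + (-2 + 5)) + 138) + 305 = ((13 + 3) + 138) + 305 = (16 + 138) + 305 = 154 + 305 = 459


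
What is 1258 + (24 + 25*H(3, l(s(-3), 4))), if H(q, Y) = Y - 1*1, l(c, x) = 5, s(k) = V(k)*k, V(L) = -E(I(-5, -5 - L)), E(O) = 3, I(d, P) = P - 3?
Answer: 1382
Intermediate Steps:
I(d, P) = -3 + P
V(L) = -3 (V(L) = -1*3 = -3)
s(k) = -3*k
H(q, Y) = -1 + Y (H(q, Y) = Y - 1 = -1 + Y)
1258 + (24 + 25*H(3, l(s(-3), 4))) = 1258 + (24 + 25*(-1 + 5)) = 1258 + (24 + 25*4) = 1258 + (24 + 100) = 1258 + 124 = 1382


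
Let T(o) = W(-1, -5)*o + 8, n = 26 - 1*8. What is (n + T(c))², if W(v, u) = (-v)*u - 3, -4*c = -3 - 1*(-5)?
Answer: 900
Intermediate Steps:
c = -½ (c = -(-3 - 1*(-5))/4 = -(-3 + 5)/4 = -¼*2 = -½ ≈ -0.50000)
W(v, u) = -3 - u*v (W(v, u) = -u*v - 3 = -3 - u*v)
n = 18 (n = 26 - 8 = 18)
T(o) = 8 - 8*o (T(o) = (-3 - 1*(-5)*(-1))*o + 8 = (-3 - 5)*o + 8 = -8*o + 8 = 8 - 8*o)
(n + T(c))² = (18 + (8 - 8*(-½)))² = (18 + (8 + 4))² = (18 + 12)² = 30² = 900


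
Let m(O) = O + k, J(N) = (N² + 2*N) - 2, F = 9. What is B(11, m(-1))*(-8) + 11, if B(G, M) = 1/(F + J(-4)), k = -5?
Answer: 157/15 ≈ 10.467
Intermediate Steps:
J(N) = -2 + N² + 2*N
m(O) = -5 + O (m(O) = O - 5 = -5 + O)
B(G, M) = 1/15 (B(G, M) = 1/(9 + (-2 + (-4)² + 2*(-4))) = 1/(9 + (-2 + 16 - 8)) = 1/(9 + 6) = 1/15)
B(11, m(-1))*(-8) + 11 = (1/15)*(-8) + 11 = -8/15 + 11 = 157/15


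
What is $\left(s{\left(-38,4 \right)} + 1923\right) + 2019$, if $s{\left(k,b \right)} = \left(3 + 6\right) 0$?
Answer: $3942$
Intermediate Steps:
$s{\left(k,b \right)} = 0$ ($s{\left(k,b \right)} = 9 \cdot 0 = 0$)
$\left(s{\left(-38,4 \right)} + 1923\right) + 2019 = \left(0 + 1923\right) + 2019 = 1923 + 2019 = 3942$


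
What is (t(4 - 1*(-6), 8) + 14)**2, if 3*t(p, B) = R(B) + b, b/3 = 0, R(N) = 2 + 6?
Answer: 2500/9 ≈ 277.78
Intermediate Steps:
R(N) = 8
b = 0 (b = 3*0 = 0)
t(p, B) = 8/3 (t(p, B) = (8 + 0)/3 = (1/3)*8 = 8/3)
(t(4 - 1*(-6), 8) + 14)**2 = (8/3 + 14)**2 = (50/3)**2 = 2500/9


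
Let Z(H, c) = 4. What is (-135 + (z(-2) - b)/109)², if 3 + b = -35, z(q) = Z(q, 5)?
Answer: 215296929/11881 ≈ 18121.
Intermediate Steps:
z(q) = 4
b = -38 (b = -3 - 35 = -38)
(-135 + (z(-2) - b)/109)² = (-135 + (4 - 1*(-38))/109)² = (-135 + (4 + 38)*(1/109))² = (-135 + 42*(1/109))² = (-135 + 42/109)² = (-14673/109)² = 215296929/11881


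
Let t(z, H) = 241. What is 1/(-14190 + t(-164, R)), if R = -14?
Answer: -1/13949 ≈ -7.1690e-5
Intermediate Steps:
1/(-14190 + t(-164, R)) = 1/(-14190 + 241) = 1/(-13949) = -1/13949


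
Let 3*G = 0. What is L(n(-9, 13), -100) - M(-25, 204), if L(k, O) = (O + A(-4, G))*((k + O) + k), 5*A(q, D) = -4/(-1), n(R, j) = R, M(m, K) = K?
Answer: 57508/5 ≈ 11502.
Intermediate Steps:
G = 0 (G = (⅓)*0 = 0)
A(q, D) = ⅘ (A(q, D) = (-4/(-1))/5 = (-4*(-1))/5 = (⅕)*4 = ⅘)
L(k, O) = (⅘ + O)*(O + 2*k) (L(k, O) = (O + ⅘)*((k + O) + k) = (⅘ + O)*((O + k) + k) = (⅘ + O)*(O + 2*k))
L(n(-9, 13), -100) - M(-25, 204) = ((-100)² + (⅘)*(-100) + (8/5)*(-9) + 2*(-100)*(-9)) - 1*204 = (10000 - 80 - 72/5 + 1800) - 204 = 58528/5 - 204 = 57508/5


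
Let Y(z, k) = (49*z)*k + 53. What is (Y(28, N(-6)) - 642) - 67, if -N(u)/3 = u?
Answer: 24040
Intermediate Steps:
N(u) = -3*u
Y(z, k) = 53 + 49*k*z (Y(z, k) = 49*k*z + 53 = 53 + 49*k*z)
(Y(28, N(-6)) - 642) - 67 = ((53 + 49*(-3*(-6))*28) - 642) - 67 = ((53 + 49*18*28) - 642) - 67 = ((53 + 24696) - 642) - 67 = (24749 - 642) - 67 = 24107 - 67 = 24040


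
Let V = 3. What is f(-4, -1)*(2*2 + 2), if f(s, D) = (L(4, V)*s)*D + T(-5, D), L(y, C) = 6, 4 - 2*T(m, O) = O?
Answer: 159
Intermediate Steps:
T(m, O) = 2 - O/2
f(s, D) = 2 - D/2 + 6*D*s (f(s, D) = (6*s)*D + (2 - D/2) = 6*D*s + (2 - D/2) = 2 - D/2 + 6*D*s)
f(-4, -1)*(2*2 + 2) = (2 - ½*(-1) + 6*(-1)*(-4))*(2*2 + 2) = (2 + ½ + 24)*(4 + 2) = (53/2)*6 = 159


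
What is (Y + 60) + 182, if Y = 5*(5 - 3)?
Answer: 252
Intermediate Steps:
Y = 10 (Y = 5*2 = 10)
(Y + 60) + 182 = (10 + 60) + 182 = 70 + 182 = 252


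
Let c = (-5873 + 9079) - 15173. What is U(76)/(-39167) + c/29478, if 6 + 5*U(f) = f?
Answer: -156374727/384854942 ≈ -0.40632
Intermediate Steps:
c = -11967 (c = 3206 - 15173 = -11967)
U(f) = -6/5 + f/5
U(76)/(-39167) + c/29478 = (-6/5 + (1/5)*76)/(-39167) - 11967/29478 = (-6/5 + 76/5)*(-1/39167) - 11967*1/29478 = 14*(-1/39167) - 3989/9826 = -14/39167 - 3989/9826 = -156374727/384854942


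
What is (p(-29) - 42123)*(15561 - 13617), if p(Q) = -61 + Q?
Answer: -82062072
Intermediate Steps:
(p(-29) - 42123)*(15561 - 13617) = ((-61 - 29) - 42123)*(15561 - 13617) = (-90 - 42123)*1944 = -42213*1944 = -82062072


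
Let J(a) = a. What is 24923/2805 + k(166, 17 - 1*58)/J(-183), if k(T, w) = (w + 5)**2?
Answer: 308543/171105 ≈ 1.8032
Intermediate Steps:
k(T, w) = (5 + w)**2
24923/2805 + k(166, 17 - 1*58)/J(-183) = 24923/2805 + (5 + (17 - 1*58))**2/(-183) = 24923*(1/2805) + (5 + (17 - 58))**2*(-1/183) = 24923/2805 + (5 - 41)**2*(-1/183) = 24923/2805 + (-36)**2*(-1/183) = 24923/2805 + 1296*(-1/183) = 24923/2805 - 432/61 = 308543/171105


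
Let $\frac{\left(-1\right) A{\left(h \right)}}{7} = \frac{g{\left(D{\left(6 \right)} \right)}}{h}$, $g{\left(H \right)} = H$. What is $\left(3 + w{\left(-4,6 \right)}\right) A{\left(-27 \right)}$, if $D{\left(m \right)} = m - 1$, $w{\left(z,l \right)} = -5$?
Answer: $- \frac{70}{27} \approx -2.5926$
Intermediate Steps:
$D{\left(m \right)} = -1 + m$
$A{\left(h \right)} = - \frac{35}{h}$ ($A{\left(h \right)} = - 7 \frac{-1 + 6}{h} = - 7 \frac{5}{h} = - \frac{35}{h}$)
$\left(3 + w{\left(-4,6 \right)}\right) A{\left(-27 \right)} = \left(3 - 5\right) \left(- \frac{35}{-27}\right) = - 2 \left(\left(-35\right) \left(- \frac{1}{27}\right)\right) = \left(-2\right) \frac{35}{27} = - \frac{70}{27}$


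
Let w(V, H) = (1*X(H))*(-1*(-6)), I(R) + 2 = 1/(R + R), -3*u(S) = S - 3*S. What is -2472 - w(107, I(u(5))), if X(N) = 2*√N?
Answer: -2472 - 6*I*√185/5 ≈ -2472.0 - 16.322*I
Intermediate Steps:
u(S) = 2*S/3 (u(S) = -(S - 3*S)/3 = -(-2)*S/3 = 2*S/3)
I(R) = -2 + 1/(2*R) (I(R) = -2 + 1/(R + R) = -2 + 1/(2*R))
w(V, H) = 12*√H (w(V, H) = (1*(2*√H))*(-1*(-6)) = (2*√H)*6 = 12*√H)
-2472 - w(107, I(u(5))) = -2472 - 12*√(-2 + 1/(2*(((⅔)*5)))) = -2472 - 12*√(-2 + 1/(2*(10/3))) = -2472 - 12*√(-2 + (½)*(3/10)) = -2472 - 12*√(-2 + 3/20) = -2472 - 12*√(-37/20) = -2472 - 12*I*√185/10 = -2472 - 6*I*√185/5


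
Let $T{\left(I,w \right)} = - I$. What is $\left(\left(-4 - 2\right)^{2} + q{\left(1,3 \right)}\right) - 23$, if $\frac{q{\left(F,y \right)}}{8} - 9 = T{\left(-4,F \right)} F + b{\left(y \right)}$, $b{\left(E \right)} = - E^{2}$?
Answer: $45$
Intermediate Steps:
$q{\left(F,y \right)} = 72 - 8 y^{2} + 32 F$ ($q{\left(F,y \right)} = 72 + 8 \left(\left(-1\right) \left(-4\right) F - y^{2}\right) = 72 + 8 \left(4 F - y^{2}\right) = 72 + 8 \left(- y^{2} + 4 F\right) = 72 + \left(- 8 y^{2} + 32 F\right) = 72 - 8 y^{2} + 32 F$)
$\left(\left(-4 - 2\right)^{2} + q{\left(1,3 \right)}\right) - 23 = \left(\left(-4 - 2\right)^{2} + \left(72 - 8 \cdot 3^{2} + 32 \cdot 1\right)\right) - 23 = \left(\left(-6\right)^{2} + \left(72 - 72 + 32\right)\right) - 23 = \left(36 + \left(72 - 72 + 32\right)\right) - 23 = \left(36 + 32\right) - 23 = 68 - 23 = 45$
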